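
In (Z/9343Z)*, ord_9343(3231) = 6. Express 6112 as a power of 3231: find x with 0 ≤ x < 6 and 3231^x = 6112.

Successive powers of 3231 modulo 9343:
  3231^0=1  3231^1=3231  3231^2=3230  3231^3=9342  3231^4=6112
So 3231^4 ≡ 6112 (mod 9343), giving x = 4.

4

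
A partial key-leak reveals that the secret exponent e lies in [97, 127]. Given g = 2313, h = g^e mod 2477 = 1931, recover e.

Compute 2313^97 mod 2477 = 1677, then multiply by 2313 repeatedly:
  2313^97=1677  2313^98=2396  2313^99=899  2313^100=1184  2313^101=1507
  2313^102=552  2313^103=1121  2313^104=1931
Found 1931 at exponent 104.

104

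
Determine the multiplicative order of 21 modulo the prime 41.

The order of 21 must divide p − 1 = 40 = 2^3 · 5.
Divisors: 1, 2, 4, 5, 8, 10, 20, 40.
Check each in increasing order: 21^1 ≡ 21;  21^2 ≡ 31;  21^4 ≡ 18;  21^5 ≡ 9;  21^8 ≡ 37;  21^10 ≡ 40;  21^20 ≡ 1.
Smallest exponent giving 1 is 20.

20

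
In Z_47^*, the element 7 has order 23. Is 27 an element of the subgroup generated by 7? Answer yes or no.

yes

⟨7⟩ has order 23; its elements mod 47 are {1, 2, 3, 4, 6, 7, 8, 9, 12, 14, 16, 17, 18, 21, 24, 25, 27, 28, 32, 34, 36, 37, 42}.
27 is in this set.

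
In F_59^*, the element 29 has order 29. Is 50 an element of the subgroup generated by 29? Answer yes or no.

no

50 ∈ ⟨29⟩ iff 50^29 ≡ 1 (mod 59), since |⟨29⟩| = 29.
50^29 mod 59 = 58.
Since 58 ≠ 1, 50 does not lie in the subgroup.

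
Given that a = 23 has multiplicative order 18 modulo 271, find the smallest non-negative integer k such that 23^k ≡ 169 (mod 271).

Successive powers of 23 modulo 271:
  23^0=1  23^1=23  23^2=258  23^3=243  23^4=169
So 23^4 ≡ 169 (mod 271), giving k = 4.

4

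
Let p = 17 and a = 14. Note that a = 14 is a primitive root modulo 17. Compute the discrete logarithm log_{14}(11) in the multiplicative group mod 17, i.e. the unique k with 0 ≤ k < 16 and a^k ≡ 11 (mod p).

15

Successive powers of 14 modulo 17:
  14^0=1  14^1=14  14^2=9  14^3=7  14^4=13  14^5=12
  14^6=15  14^7=6  14^8=16  14^9=3  14^10=8  14^11=10
  14^12=4  14^13=5  14^14=2  14^15=11
So 14^15 ≡ 11 (mod 17), giving k = 15.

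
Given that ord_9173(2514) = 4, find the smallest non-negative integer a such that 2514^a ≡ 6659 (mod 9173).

Successive powers of 2514 modulo 9173:
  2514^0=1  2514^1=2514  2514^2=9172  2514^3=6659
So 2514^3 ≡ 6659 (mod 9173), giving a = 3.

3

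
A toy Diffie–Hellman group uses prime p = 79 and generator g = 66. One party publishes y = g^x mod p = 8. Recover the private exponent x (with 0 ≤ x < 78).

60

Baby-step giant-step with m = ceil(sqrt(78)) = 9.
Baby table (66^j mod 79 for j=0..8):
  0:1  1:66  2:11  3:15  4:42  5:7  6:67  7:77
  8:26
Giant step factor: 66^(-9) ≡ 61 (mod 79).
Scan 8·61^i mod 79 for i = 0, 1, …:
  i=0: 8   i=1: 14   i=2: 64   i=3: 33
  i=4: 38   i=5: 27   i=6: 67
Match at i=6, j=6: x = 6·9 + 6 = 60.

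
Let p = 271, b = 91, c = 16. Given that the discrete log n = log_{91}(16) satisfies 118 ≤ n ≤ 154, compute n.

148

Compute 91^118 mod 271 = 103, then multiply by 91 repeatedly:
  91^118=103  91^119=159  91^120=106  91^121=161  91^122=17
  91^123=192  91^124=128  91^125=266  91^126=87  91^127=58
  91^128=129  91^129=86  91^130=238  91^131=249  91^132=166
  91^133=201  91^134=134  91^135=270  91^136=180  91^137=120
  91^138=80  91^139=234  91^140=156  91^141=104  91^142=250
  91^143=257  91^144=81  91^145=54  91^146=36  91^147=24
  91^148=16
Found 16 at exponent 148.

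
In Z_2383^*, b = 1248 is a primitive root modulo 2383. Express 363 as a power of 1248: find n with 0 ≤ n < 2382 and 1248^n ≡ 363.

2079

Baby-step giant-step with m = ceil(sqrt(2382)) = 49.
Baby table (1248^j mod 2383 for j=0..48):
  0:1  1:1248  2:1405  3:1935  4:901  5:2055  6:532  7:1462
  8:1581  9:2347  10:349  11:1846  12:1830  13:926  14:2276  15:2295
  16:2177  17:276  18:1296  19:1734  20:268  21:844  22:26  23:1469
  24:785  25:267  26:1979  27:1004  28:1917  29:2267  30:595  31:1447
  32:1925  33:336  34:2303  35:246  36:1984  37:95  38:1793  39:27
  40:334  41:2190  42:2202  43:497  44:676  45:66  46:1346  47:2176
  48:1411
Giant step factor: 1248^(-49) ≡ 634 (mod 2383).
Scan 363·634^i mod 2383 for i = 0, 1, …:
  i=0: 363   i=1: 1374   i=2: 1321   i=3: 1081
  i=4: 1433   i=5: 599   i=6: 869   i=7: 473
  i=8: 2007   i=9: 2299     …   i=41: 941
  i=42: 844
Match at i=42, j=21: n = 42·49 + 21 = 2079.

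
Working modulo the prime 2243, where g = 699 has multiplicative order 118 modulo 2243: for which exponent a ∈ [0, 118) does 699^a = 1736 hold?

Baby-step giant-step with m = ceil(sqrt(118)) = 11.
Baby table (699^j mod 2243 for j=0..10):
  0:1  1:699  2:1870  3:1704  4:63  5:1420  6:1174  7:1931
  8:1726  9:1983  10:2186
Giant step factor: 699^(-11) ≡ 245 (mod 2243).
Scan 1736·245^i mod 2243 for i = 0, 1, …:
  i=0: 1736   i=1: 1393   i=2: 349   i=3: 271
  i=4: 1348   i=5: 539   i=6: 1961   i=7: 443
  i=8: 871   i=9: 310   i=10: 1931
Match at i=10, j=7: a = 10·11 + 7 = 117.

117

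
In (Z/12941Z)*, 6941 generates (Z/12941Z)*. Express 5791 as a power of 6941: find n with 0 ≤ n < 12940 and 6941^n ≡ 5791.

12634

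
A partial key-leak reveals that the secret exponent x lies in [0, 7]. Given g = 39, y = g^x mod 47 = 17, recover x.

2

Compute 39^0 mod 47 = 1, then multiply by 39 repeatedly:
  39^0=1  39^1=39  39^2=17
Found 17 at exponent 2.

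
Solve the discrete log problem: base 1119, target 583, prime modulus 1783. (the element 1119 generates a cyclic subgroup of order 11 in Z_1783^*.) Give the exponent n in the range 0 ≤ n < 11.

Successive powers of 1119 modulo 1783:
  1119^0=1  1119^1=1119  1119^2=495  1119^3=1175  1119^4=754  1119^5=367
  1119^6=583
So 1119^6 ≡ 583 (mod 1783), giving n = 6.

6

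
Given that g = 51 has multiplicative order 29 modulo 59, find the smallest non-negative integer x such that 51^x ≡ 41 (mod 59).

Successive powers of 51 modulo 59:
  51^0=1  51^1=51  51^2=5  51^3=19  51^4=25  51^5=36
  51^6=7  51^7=3  51^8=35  51^9=15  51^10=57  51^11=16
  51^12=49  51^13=21  51^14=9  51^15=46  51^16=45  51^17=53
  51^18=48  51^19=29  51^20=4  51^21=27  51^22=20  51^23=17
  51^24=41
So 51^24 ≡ 41 (mod 59), giving x = 24.

24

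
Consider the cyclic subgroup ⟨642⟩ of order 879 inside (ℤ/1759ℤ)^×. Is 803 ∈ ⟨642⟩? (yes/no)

no

803 ∈ ⟨642⟩ iff 803^879 ≡ 1 (mod 1759), since |⟨642⟩| = 879.
803^879 mod 1759 = 1758.
Since 1758 ≠ 1, 803 does not lie in the subgroup.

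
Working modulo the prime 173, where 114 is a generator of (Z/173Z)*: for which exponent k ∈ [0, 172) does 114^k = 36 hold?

Baby-step giant-step with m = ceil(sqrt(172)) = 14.
Baby table (114^j mod 173 for j=0..13):
  0:1  1:114  2:21  3:145  4:95  5:104  6:92  7:108
  8:29  9:19  10:90  11:53  12:160  13:75
Giant step factor: 114^(-14) ≡ 64 (mod 173).
Scan 36·64^i mod 173 for i = 0, 1, …:
  i=0: 36   i=1: 55   i=2: 60   i=3: 34
  i=4: 100   i=5: 172   i=6: 109   i=7: 56
  i=8: 124   i=9: 151   i=10: 149   i=11: 21
Match at i=11, j=2: k = 11·14 + 2 = 156.

156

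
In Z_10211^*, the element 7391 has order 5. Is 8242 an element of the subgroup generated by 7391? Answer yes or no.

yes

8242 ∈ ⟨7391⟩ iff 8242^5 ≡ 1 (mod 10211), since |⟨7391⟩| = 5.
8242^5 mod 10211 = 1.
Since 1 = 1, 8242 lies in the subgroup.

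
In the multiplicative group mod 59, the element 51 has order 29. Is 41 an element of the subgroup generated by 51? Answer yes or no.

yes

41 ∈ ⟨51⟩ iff 41^29 ≡ 1 (mod 59), since |⟨51⟩| = 29.
41^29 mod 59 = 1.
Since 1 = 1, 41 lies in the subgroup.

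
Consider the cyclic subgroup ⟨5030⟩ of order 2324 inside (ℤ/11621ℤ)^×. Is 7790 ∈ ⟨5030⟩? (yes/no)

no

7790 ∈ ⟨5030⟩ iff 7790^2324 ≡ 1 (mod 11621), since |⟨5030⟩| = 2324.
7790^2324 mod 11621 = 9265.
Since 9265 ≠ 1, 7790 does not lie in the subgroup.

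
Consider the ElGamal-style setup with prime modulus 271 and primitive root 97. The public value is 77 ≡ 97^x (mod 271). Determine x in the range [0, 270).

200

Baby-step giant-step with m = ceil(sqrt(270)) = 17.
Baby table (97^j mod 271 for j=0..16):
  0:1  1:97  2:195  3:216  4:85  5:115  6:44  7:203
  8:179  9:19  10:217  11:182  12:39  13:260  14:17  15:23
  16:63
Giant step factor: 97^(-17) ≡ 251 (mod 271).
Scan 77·251^i mod 271 for i = 0, 1, …:
  i=0: 77   i=1: 86   i=2: 177   i=3: 254
  i=4: 69   i=5: 246   i=6: 229   i=7: 27
  i=8: 2   i=9: 231   i=10: 258   i=11: 260
Match at i=11, j=13: x = 11·17 + 13 = 200.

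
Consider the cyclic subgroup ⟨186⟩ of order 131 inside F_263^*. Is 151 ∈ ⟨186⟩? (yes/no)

yes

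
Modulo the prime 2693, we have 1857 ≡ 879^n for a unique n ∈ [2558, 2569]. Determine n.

2563

Compute 879^2558 mod 2693 = 464, then multiply by 879 repeatedly:
  879^2558=464  879^2559=1213  879^2560=2492  879^2561=1059  879^2562=1776
  879^2563=1857
Found 1857 at exponent 2563.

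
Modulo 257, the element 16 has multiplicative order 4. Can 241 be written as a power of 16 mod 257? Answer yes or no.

yes

⟨16⟩ has order 4; its elements mod 257 are {1, 16, 241, 256}.
241 is in this set.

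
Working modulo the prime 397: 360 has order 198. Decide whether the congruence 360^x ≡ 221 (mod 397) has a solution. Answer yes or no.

yes

221 ∈ ⟨360⟩ iff 221^198 ≡ 1 (mod 397), since |⟨360⟩| = 198.
221^198 mod 397 = 1.
Since 1 = 1, 221 lies in the subgroup.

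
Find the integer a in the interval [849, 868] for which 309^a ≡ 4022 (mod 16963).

Compute 309^849 mod 16963 = 10900, then multiply by 309 repeatedly:
  309^849=10900  309^850=9426  309^851=11961  309^852=14978  309^853=14266
  309^854=14777  309^855=3046  309^856=8249  309^857=4491  309^858=13716
  309^859=14457  309^860=5944  309^861=4692  309^862=7973  309^863=4022
Found 4022 at exponent 863.

863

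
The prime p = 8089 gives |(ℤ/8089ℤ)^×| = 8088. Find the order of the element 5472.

2696

The order of 5472 must divide p − 1 = 8088 = 2^3 · 3 · 337.
Divisors: 1, 2, 3, 4, 6, 8, 12, 24, 337, 674, 1011, 1348, 2022, 2696, 4044, 8088.
Check each in increasing order: 5472^1 ≡ 5472;  5472^2 ≡ 5395;  5472^3 ≡ 4679;  5472^4 ≡ 1803;  5472^6 ≡ 4207;  5472^8 ≡ 7120;  5472^12 ≡ 117;  5472^24 ≡ 5600;  5472^337 ≡ 3647;  5472^674 ≡ 2293;  5472^1011 ≡ 6634;  5472^1348 ≡ 8088;  5472^2022 ≡ 5796;  5472^2696 ≡ 1.
Smallest exponent giving 1 is 2696.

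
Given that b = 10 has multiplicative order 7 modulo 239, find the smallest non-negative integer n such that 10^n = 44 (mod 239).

3

Successive powers of 10 modulo 239:
  10^0=1  10^1=10  10^2=100  10^3=44
So 10^3 ≡ 44 (mod 239), giving n = 3.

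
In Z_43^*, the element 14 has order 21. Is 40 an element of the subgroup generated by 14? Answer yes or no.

yes

40 ∈ ⟨14⟩ iff 40^21 ≡ 1 (mod 43), since |⟨14⟩| = 21.
40^21 mod 43 = 1.
Since 1 = 1, 40 lies in the subgroup.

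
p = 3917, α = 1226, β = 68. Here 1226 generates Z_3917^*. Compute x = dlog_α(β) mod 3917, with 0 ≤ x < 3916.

Baby-step giant-step with m = ceil(sqrt(3916)) = 63.
Baby table (1226^j mod 3917 for j=0..62):
  0:1  1:1226  2:2865  3:2858  4:2110  5:1640  6:1219  7:2117
  8:2388  9:1689  10:2538  11:1490  12:1418  13:3237  14:641  15:2466
  16:3309  17:2739  18:1145  19:1484  20:1896  21:1715  22:3078  23:1557
  24:1303  25:3259  26:194  27:2824  28:3513  29:2155  30:1972  31:883
  32:1466  33:3330  34:1066  35:2555  36:2747  37:3119  38:902  39:1258
  40:2927  41:530  42:3475  43:2571  44:2778  45:1955  46:3543  47:3682
  48:1748  49:449  50:2094  51:1609  52:2383  53:3393  54:3881  55:2868
  56:2619  57:2871  58:2380  59:3632  60:3120  61:2128  62:206
Giant step factor: 1226^(-63) ≡ 2229 (mod 3917).
Scan 68·2229^i mod 3917 for i = 0, 1, …:
  i=0: 68   i=1: 2726   i=2: 987   i=3: 2586
  i=4: 2287   i=5: 1706   i=6: 3184   i=7: 3449
  i=8: 2667   i=9: 2654     …   i=24: 2511
  i=25: 3543
Match at i=25, j=46: x = 25·63 + 46 = 1621.

1621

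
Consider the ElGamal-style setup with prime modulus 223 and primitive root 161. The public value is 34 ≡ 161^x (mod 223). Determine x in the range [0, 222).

108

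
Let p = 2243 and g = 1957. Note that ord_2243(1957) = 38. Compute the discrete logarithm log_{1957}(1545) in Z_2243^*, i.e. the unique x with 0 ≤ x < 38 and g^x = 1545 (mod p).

37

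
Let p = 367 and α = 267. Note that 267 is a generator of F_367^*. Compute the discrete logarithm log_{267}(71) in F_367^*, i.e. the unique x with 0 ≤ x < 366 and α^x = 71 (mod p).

Baby-step giant-step with m = ceil(sqrt(366)) = 20.
Baby table (267^j mod 367 for j=0..19):
  0:1  1:267  2:91  3:75  4:207  5:219  6:120  7:111
  8:277  9:192  10:251  11:223  12:87  13:108  14:210  15:286
  16:26  17:336  18:164  19:115
Giant step factor: 267^(-20) ≡ 182 (mod 367).
Scan 71·182^i mod 367 for i = 0, 1, …:
  i=0: 71   i=1: 77   i=2: 68   i=3: 265
  i=4: 153   i=5: 321   i=6: 69   i=7: 80
  i=8: 247   i=9: 180     …   i=16: 239
  i=17: 192
Match at i=17, j=9: x = 17·20 + 9 = 349.

349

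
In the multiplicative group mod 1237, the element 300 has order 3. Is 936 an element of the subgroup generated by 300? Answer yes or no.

⟨300⟩ has order 3; its elements mod 1237 are {1, 300, 936}.
936 is in this set.

yes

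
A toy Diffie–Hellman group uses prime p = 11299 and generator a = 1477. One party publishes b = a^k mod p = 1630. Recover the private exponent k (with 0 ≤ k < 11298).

Baby-step giant-step with m = ceil(sqrt(11298)) = 107.
Baby table (1477^j mod 11299 for j=0..106):
  0:1  1:1477  2:822  3:5101  4:9043  5:1093  6:9903  7:5825
  8:4986  9:8673  10:8254  11:10836  12:5388  13:3580  14:11027  15:5020
  16:2396  17:2305  18:3486  19:7777  20:6845  21:8759  22:10987  23:2435
  24:3413  25:1647  26:3334  27:9253  28:6190  29:1739  30:3630  31:5784
  32:924  33:8868  34:2495  35:1641  36:5771  37:4321  38:9481  39:3976
  40:8371  41:2861  42:11170  43:1550  44:6952  45:8612  46:8549  47:5890
  48:10599  49:5608  50:849  51:11083  52:8639  53:3232  54:5486  55:1439
  56:1191  57:7762  58:7288  59:7728  60:2266  61:2378  62:9616  63:11288
  64:6351  65:2257  66:384  67:2218  68:10575  69:4057  70:3719  71:1649
  72:6288  73:10897  74:5093  75:8526  76:5816  77:2992  78:1275  79:7541
  80:8542  81:6850  82:4845  83:3798  84:5342  85:3432  86:7112  87:7653
  88:4481  89:8522  90:11207  91:11003  92:3469  93:5266  94:4170  95:1135
  96:4143  97:6452  98:4547  99:4313  100:8964  101:8699  102:1460  103:9610
  104:2426  105:1419  106:5548
Giant step factor: 1477^(-107) ≡ 4173 (mod 11299).
Scan 1630·4173^i mod 11299 for i = 0, 1, …:
  i=0: 1630   i=1: 11291   i=2: 513   i=3: 5238
  i=4: 5908   i=5: 10965   i=6: 7294   i=7: 9655
  i=8: 9380   i=9: 3004   i=10: 5101
Match at i=10, j=3: k = 10·107 + 3 = 1073.

1073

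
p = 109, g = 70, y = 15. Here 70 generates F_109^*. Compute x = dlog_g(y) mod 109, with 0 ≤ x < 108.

100

Baby-step giant-step with m = ceil(sqrt(108)) = 11.
Baby table (70^j mod 109 for j=0..10):
  0:1  1:70  2:104  3:86  4:25  5:6  6:93  7:79
  8:80  9:41  10:36
Giant step factor: 70^(-11) ≡ 42 (mod 109).
Scan 15·42^i mod 109 for i = 0, 1, …:
  i=0: 15   i=1: 85   i=2: 82   i=3: 65
  i=4: 5   i=5: 101   i=6: 100   i=7: 58
  i=8: 38   i=9: 70
Match at i=9, j=1: x = 9·11 + 1 = 100.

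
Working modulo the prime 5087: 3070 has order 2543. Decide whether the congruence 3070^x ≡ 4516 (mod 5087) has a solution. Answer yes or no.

4516 ∈ ⟨3070⟩ iff 4516^2543 ≡ 1 (mod 5087), since |⟨3070⟩| = 2543.
4516^2543 mod 5087 = 5086.
Since 5086 ≠ 1, 4516 does not lie in the subgroup.

no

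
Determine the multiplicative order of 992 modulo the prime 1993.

996

The order of 992 must divide p − 1 = 1992 = 2^3 · 3 · 83.
Divisors: 1, 2, 3, 4, 6, 8, 12, 24, 83, 166, 249, 332, 498, 664, 996, 1992.
Check each in increasing order: 992^1 ≡ 992;  992^2 ≡ 1515;  992^3 ≡ 158;  992^4 ≡ 1282;  992^6 ≡ 1048;  992^8 ≡ 1292;  992^12 ≡ 161;  992^24 ≡ 12;  992^83 ≡ 1952;  992^166 ≡ 1681;  992^249 ≡ 834;  992^332 ≡ 1680;  992^498 ≡ 1992;  992^664 ≡ 312;  992^996 ≡ 1.
Smallest exponent giving 1 is 996.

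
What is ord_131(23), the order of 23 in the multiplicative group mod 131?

130

The order of 23 must divide p − 1 = 130 = 2 · 5 · 13.
Divisors: 1, 2, 5, 10, 13, 26, 65, 130.
Check each in increasing order: 23^1 ≡ 23;  23^2 ≡ 5;  23^5 ≡ 51;  23^10 ≡ 112;  23^13 ≡ 42;  23^26 ≡ 61;  23^65 ≡ 130;  23^130 ≡ 1.
Smallest exponent giving 1 is 130.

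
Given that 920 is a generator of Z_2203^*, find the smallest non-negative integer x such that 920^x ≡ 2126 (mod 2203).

2176

Baby-step giant-step with m = ceil(sqrt(2202)) = 47.
Baby table (920^j mod 2203 for j=0..46):
  0:1  1:920  2:448  3:199  4:231  5:1032  6:2150  7:1909
  8:489  9:468  10:975  11:379  12:606  13:161  14:519  15:1632
  16:1197  17:1943  18:927  19:279  20:1132  21:1624  22:446  23:562
  24:1538  25:634  26:1688  27:2048  28:595  29:1056  30:2200  31:1646
  32:859  33:1606  34:1510  35:1310  36:159  37:882  38:736  39:799
  40:1481  41:1066  42:385  43:1720  44:646  45:1713  46:815
Giant step factor: 920^(-47) ≡ 997 (mod 2203).
Scan 2126·997^i mod 2203 for i = 0, 1, …:
  i=0: 2126   i=1: 336   i=2: 136   i=3: 1209
  i=4: 332   i=5: 554   i=6: 1588   i=7: 1482
  i=8: 1544   i=9: 1674     …   i=45: 1671
  i=46: 519
Match at i=46, j=14: x = 46·47 + 14 = 2176.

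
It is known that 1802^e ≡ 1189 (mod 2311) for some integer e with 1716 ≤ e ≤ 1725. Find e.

1717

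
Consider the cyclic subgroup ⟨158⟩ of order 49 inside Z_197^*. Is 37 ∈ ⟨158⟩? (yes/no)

37 ∈ ⟨158⟩ iff 37^49 ≡ 1 (mod 197), since |⟨158⟩| = 49.
37^49 mod 197 = 1.
Since 1 = 1, 37 lies in the subgroup.

yes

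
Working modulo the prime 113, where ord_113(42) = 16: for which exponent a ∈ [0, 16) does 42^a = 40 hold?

11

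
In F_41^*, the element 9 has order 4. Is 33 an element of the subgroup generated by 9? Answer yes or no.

no

⟨9⟩ has order 4; its elements mod 41 are {1, 9, 32, 40}.
33 is not in this set.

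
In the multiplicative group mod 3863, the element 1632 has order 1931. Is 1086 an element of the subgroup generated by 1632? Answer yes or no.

1086 ∈ ⟨1632⟩ iff 1086^1931 ≡ 1 (mod 3863), since |⟨1632⟩| = 1931.
1086^1931 mod 3863 = 1.
Since 1 = 1, 1086 lies in the subgroup.

yes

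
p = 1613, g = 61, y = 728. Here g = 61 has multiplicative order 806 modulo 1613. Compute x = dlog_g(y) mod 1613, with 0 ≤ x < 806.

741

Baby-step giant-step with m = ceil(sqrt(806)) = 29.
Baby table (61^j mod 1613 for j=0..28):
  0:1  1:61  2:495  3:1161  4:1462  5:467  6:1066  7:506
  8:219  9:455  10:334  11:1018  12:804  13:654  14:1182  15:1130
  16:1184  17:1252  18:561  19:348  20:259  21:1282  22:778  23:681
  24:1216  25:1591  26:271  27:401  28:266
Giant step factor: 61^(-29) ≡ 1529 (mod 1613).
Scan 728·1529^i mod 1613 for i = 0, 1, …:
  i=0: 728   i=1: 142   i=2: 976   i=3: 279
  i=4: 759   i=5: 764   i=6: 344   i=7: 138
  i=8: 1312   i=9: 1089     …   i=24: 754
  i=25: 1184
Match at i=25, j=16: x = 25·29 + 16 = 741.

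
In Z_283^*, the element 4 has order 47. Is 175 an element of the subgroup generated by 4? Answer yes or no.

175 ∈ ⟨4⟩ iff 175^47 ≡ 1 (mod 283), since |⟨4⟩| = 47.
175^47 mod 283 = 1.
Since 1 = 1, 175 lies in the subgroup.

yes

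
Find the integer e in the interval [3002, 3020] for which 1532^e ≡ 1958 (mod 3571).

3013

Compute 1532^3002 mod 3571 = 1730, then multiply by 1532 repeatedly:
  1532^3002=1730  1532^3003=678  1532^3004=3106  1532^3005=1820  1532^3006=2860
  1532^3007=3474  1532^3008=1378  1532^3009=635  1532^3010=1508  1532^3011=3390
  1532^3012=1246  1532^3013=1958
Found 1958 at exponent 3013.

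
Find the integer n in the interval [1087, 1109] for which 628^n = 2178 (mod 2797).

Compute 628^1087 mod 2797 = 903, then multiply by 628 repeatedly:
  628^1087=903  628^1088=2090  628^1089=727  628^1090=645  628^1091=2292
  628^1092=1718  628^1093=2059  628^1094=838  628^1095=428  628^1096=272
  628^1097=199  628^1098=1904  628^1099=1393  628^1100=2140  628^1101=1360
  628^1102=995  628^1103=1129  628^1104=1371  628^1105=2309  628^1106=1206
  628^1107=2178
Found 2178 at exponent 1107.

1107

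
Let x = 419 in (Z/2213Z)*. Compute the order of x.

2212

The order of 419 must divide p − 1 = 2212 = 2^2 · 7 · 79.
Divisors: 1, 2, 4, 7, 14, 28, 79, 158, 316, 553, 1106, 2212.
Check each in increasing order: 419^1 ≡ 419;  419^2 ≡ 734;  419^4 ≡ 997;  419^7 ≡ 1147;  419^14 ≡ 1087;  419^28 ≡ 2040;  419^79 ≡ 1949;  419^158 ≡ 1093;  419^316 ≡ 1842;  419^553 ≡ 1130;  419^1106 ≡ 2212;  419^2212 ≡ 1.
Smallest exponent giving 1 is 2212.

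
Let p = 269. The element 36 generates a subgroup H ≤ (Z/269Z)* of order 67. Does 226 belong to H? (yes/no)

yes

226 ∈ ⟨36⟩ iff 226^67 ≡ 1 (mod 269), since |⟨36⟩| = 67.
226^67 mod 269 = 1.
Since 1 = 1, 226 lies in the subgroup.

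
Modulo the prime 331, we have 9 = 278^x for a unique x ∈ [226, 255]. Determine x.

Compute 278^226 mod 331 = 268, then multiply by 278 repeatedly:
  278^226=268  278^227=29  278^228=118  278^229=35  278^230=131
  278^231=8  278^232=238  278^233=295  278^234=253  278^235=162
  278^236=20  278^237=264  278^238=241  278^239=136  278^240=74
  278^241=50  278^242=329  278^243=106  278^244=9
Found 9 at exponent 244.

244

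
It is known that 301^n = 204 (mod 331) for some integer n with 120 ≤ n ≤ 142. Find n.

139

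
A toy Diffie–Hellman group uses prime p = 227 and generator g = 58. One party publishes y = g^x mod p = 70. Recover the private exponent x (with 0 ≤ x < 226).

Baby-step giant-step with m = ceil(sqrt(226)) = 16.
Baby table (58^j mod 227 for j=0..15):
  0:1  1:58  2:186  3:119  4:92  5:115  6:87  7:52
  8:65  9:138  10:59  11:17  12:78  13:211  14:207  15:202
Giant step factor: 58^(-16) ≡ 49 (mod 227).
Scan 70·49^i mod 227 for i = 0, 1, …:
  i=0: 70   i=1: 25   i=2: 90   i=3: 97
  i=4: 213   i=5: 222   i=6: 209   i=7: 26
  i=8: 139   i=9: 1
Match at i=9, j=0: x = 9·16 + 0 = 144.

144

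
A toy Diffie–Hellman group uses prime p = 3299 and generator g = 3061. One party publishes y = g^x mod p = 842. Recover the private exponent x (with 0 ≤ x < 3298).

Baby-step giant-step with m = ceil(sqrt(3298)) = 58.
Baby table (3061^j mod 3299 for j=0..57):
  0:1  1:3061  2:561  3:1741  4:1316  5:197  6:2599  7:1650
  8:3180  9:1930  10:2520  11:658  12:1748  13:2949  14:825  15:1590
  16:965  17:1260  18:329  19:874  20:3124  21:2062  22:795  23:2132
  24:630  25:1814  26:437  27:1562  28:1031  29:2047  30:1066  31:315
  32:907  33:1868  34:781  35:2165  36:2673  37:533  38:1807  39:2103
  40:934  41:2040  42:2732  43:2986  44:1916  45:2553  46:2701  47:467
  48:1020  49:1366  50:1493  51:958  52:2926  53:3000  54:1883  55:510
  56:683  57:2396
Giant step factor: 3061^(-58) ≡ 1894 (mod 3299).
Scan 842·1894^i mod 3299 for i = 0, 1, …:
  i=0: 842   i=1: 1331   i=2: 478   i=3: 1406
  i=4: 671   i=5: 759   i=6: 2481   i=7: 1238
  i=8: 2482   i=9: 3132     …   i=42: 1312
  i=43: 781
Match at i=43, j=34: x = 43·58 + 34 = 2528.

2528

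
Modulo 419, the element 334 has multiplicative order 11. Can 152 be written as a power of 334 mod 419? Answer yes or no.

⟨334⟩ has order 11; its elements mod 419 are {1, 13, 59, 69, 102, 129, 152, 169, 300, 334, 348}.
152 is in this set.

yes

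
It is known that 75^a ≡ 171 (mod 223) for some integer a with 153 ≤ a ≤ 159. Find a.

156

Compute 75^153 mod 223 = 159, then multiply by 75 repeatedly:
  75^153=159  75^154=106  75^155=145  75^156=171
Found 171 at exponent 156.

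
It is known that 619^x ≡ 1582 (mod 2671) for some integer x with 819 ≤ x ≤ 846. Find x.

819

Compute 619^819 mod 2671 = 1582, then multiply by 619 repeatedly:
  619^819=1582
Found 1582 at exponent 819.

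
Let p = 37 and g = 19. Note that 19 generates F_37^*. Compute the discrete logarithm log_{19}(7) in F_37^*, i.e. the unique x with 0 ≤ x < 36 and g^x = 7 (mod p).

4

Successive powers of 19 modulo 37:
  19^0=1  19^1=19  19^2=28  19^3=14  19^4=7
So 19^4 ≡ 7 (mod 37), giving x = 4.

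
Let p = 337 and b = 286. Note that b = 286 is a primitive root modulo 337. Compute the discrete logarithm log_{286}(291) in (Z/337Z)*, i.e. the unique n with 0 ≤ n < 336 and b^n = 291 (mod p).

Baby-step giant-step with m = ceil(sqrt(336)) = 19.
Baby table (286^j mod 337 for j=0..18):
  0:1  1:286  2:242  3:127  4:263  5:67  6:290  7:38
  8:84  9:97  10:108  11:221  12:187  13:236  14:96  15:159
  16:316  17:60  18:310
Giant step factor: 286^(-19) ≡ 93 (mod 337).
Scan 291·93^i mod 337 for i = 0, 1, …:
  i=0: 291   i=1: 103   i=2: 143   i=3: 156
  i=4: 17   i=5: 233   i=6: 101   i=7: 294
  i=8: 45   i=9: 141     …   i=14: 99
  i=15: 108
Match at i=15, j=10: n = 15·19 + 10 = 295.

295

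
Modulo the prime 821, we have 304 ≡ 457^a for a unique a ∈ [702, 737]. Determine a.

Compute 457^702 mod 821 = 94, then multiply by 457 repeatedly:
  457^702=94  457^703=266  457^704=54  457^705=48  457^706=590
  457^707=342  457^708=304
Found 304 at exponent 708.

708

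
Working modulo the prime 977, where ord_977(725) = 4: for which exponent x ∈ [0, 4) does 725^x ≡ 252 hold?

Successive powers of 725 modulo 977:
  725^0=1  725^1=725  725^2=976  725^3=252
So 725^3 ≡ 252 (mod 977), giving x = 3.

3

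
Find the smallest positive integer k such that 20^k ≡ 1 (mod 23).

22

The order of 20 must divide p − 1 = 22 = 2 · 11.
Divisors: 1, 2, 11, 22.
Check each in increasing order: 20^1 ≡ 20;  20^2 ≡ 9;  20^11 ≡ 22;  20^22 ≡ 1.
Smallest exponent giving 1 is 22.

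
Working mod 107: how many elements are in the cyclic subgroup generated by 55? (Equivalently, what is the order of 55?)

106

The order of 55 must divide p − 1 = 106 = 2 · 53.
Divisors: 1, 2, 53, 106.
Check each in increasing order: 55^1 ≡ 55;  55^2 ≡ 29;  55^53 ≡ 106;  55^106 ≡ 1.
Smallest exponent giving 1 is 106.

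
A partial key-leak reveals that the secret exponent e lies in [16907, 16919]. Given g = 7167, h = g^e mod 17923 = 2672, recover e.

16917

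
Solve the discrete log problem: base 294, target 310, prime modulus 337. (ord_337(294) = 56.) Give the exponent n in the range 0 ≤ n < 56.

25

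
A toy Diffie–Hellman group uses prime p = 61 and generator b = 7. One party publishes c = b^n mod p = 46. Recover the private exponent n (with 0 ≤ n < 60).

22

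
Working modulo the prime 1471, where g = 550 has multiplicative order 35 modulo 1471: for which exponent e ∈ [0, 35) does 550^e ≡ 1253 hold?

17

Successive powers of 550 modulo 1471:
  550^0=1  550^1=550  550^2=945  550^3=487  550^4=128  550^5=1263
  550^6=338  550^7=554  550^8=203  550^9=1325  550^10=605  550^11=304
  550^12=977  550^13=435  550^14=948  550^15=666  550^16=21  550^17=1253
So 550^17 ≡ 1253 (mod 1471), giving e = 17.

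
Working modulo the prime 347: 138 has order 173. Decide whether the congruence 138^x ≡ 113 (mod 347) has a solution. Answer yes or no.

yes

113 ∈ ⟨138⟩ iff 113^173 ≡ 1 (mod 347), since |⟨138⟩| = 173.
113^173 mod 347 = 1.
Since 1 = 1, 113 lies in the subgroup.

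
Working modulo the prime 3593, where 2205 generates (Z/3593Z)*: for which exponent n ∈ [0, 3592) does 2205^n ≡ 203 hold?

Baby-step giant-step with m = ceil(sqrt(3592)) = 60.
Baby table (2205^j mod 3593 for j=0..59):
  0:1  1:2205  2:696  3:469  4:2954  5:3054  6:788  7:2121
  8:2312  9:3086  10:3081  11:2835  12:2948  13:603  14:205  15:2900
  16:2553  17:2727  18:1946  19:888  20:3448  21:52  22:3277  23:262
  24:2830  25:2702  26:716  27:1453  28:2502  29:1655  30:2380  31:2120
  32:107  33:2390  34:2612  35:3474  36:3487  37:3408  38:1677  39:588
  40:3060  41:3239  42:2704  43:1533  44:2845  45:3440  46:377  47:1302
  48:103  49:756  50:3421  51:1598  52:2450  53:1971  54:2118  55:2883
  56:998  57:1674  58:1159  59:972
Giant step factor: 2205^(-60) ≡ 3340 (mod 3593).
Scan 203·3340^i mod 3593 for i = 0, 1, …:
  i=0: 203   i=1: 2536   i=2: 1539   i=3: 2270
  i=4: 570   i=5: 3103   i=6: 1808   i=7: 2480
  i=8: 1335   i=9: 3580     …   i=51: 2206
  i=52: 2390
Match at i=52, j=33: n = 52·60 + 33 = 3153.

3153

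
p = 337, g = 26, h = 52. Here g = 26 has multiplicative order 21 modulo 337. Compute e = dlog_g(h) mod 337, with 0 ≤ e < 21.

Successive powers of 26 modulo 337:
  26^0=1  26^1=26  26^2=2  26^3=52
So 26^3 ≡ 52 (mod 337), giving e = 3.

3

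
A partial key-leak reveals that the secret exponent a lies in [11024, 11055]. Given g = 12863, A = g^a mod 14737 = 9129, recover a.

Compute 12863^11024 mod 14737 = 9129, then multiply by 12863 repeatedly:
  12863^11024=9129
Found 9129 at exponent 11024.

11024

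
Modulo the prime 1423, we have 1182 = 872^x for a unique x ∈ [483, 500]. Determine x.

490

Compute 872^483 mod 1423 = 920, then multiply by 872 repeatedly:
  872^483=920  872^484=1091  872^485=788  872^486=1250  872^487=1405
  872^488=1380  872^489=925  872^490=1182
Found 1182 at exponent 490.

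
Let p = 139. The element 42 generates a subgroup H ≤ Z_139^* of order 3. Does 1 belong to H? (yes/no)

⟨42⟩ has order 3; its elements mod 139 are {1, 42, 96}.
1 is in this set.

yes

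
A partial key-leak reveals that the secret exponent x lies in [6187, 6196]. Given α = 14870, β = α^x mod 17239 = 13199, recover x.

Compute 14870^6187 mod 17239 = 7315, then multiply by 14870 repeatedly:
  14870^6187=7315  14870^6188=13199
Found 13199 at exponent 6188.

6188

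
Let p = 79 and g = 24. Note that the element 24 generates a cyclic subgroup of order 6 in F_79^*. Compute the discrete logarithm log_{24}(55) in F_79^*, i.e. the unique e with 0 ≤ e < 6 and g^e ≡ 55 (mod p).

4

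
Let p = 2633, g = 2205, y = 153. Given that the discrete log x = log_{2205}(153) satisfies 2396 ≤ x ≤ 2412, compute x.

2396

Compute 2205^2396 mod 2633 = 153, then multiply by 2205 repeatedly:
  2205^2396=153
Found 153 at exponent 2396.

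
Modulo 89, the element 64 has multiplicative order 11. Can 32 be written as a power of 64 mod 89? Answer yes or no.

yes

⟨64⟩ has order 11; its elements mod 89 are {1, 2, 4, 8, 16, 32, 39, 45, 64, 67, 78}.
32 is in this set.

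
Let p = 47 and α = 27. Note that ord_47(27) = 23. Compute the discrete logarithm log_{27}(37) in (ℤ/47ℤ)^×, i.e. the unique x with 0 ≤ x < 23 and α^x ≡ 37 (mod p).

Successive powers of 27 modulo 47:
  27^0=1  27^1=27  27^2=24  27^3=37
So 27^3 ≡ 37 (mod 47), giving x = 3.

3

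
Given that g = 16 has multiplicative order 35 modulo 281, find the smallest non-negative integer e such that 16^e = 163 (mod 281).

Successive powers of 16 modulo 281:
  16^0=1  16^1=16  16^2=256  16^3=162  16^4=63  16^5=165
  16^6=111  16^7=90  16^8=35  16^9=279  16^10=249  16^11=50
  16^12=238  16^13=155  16^14=232  16^15=59  16^16=101  16^17=211
  16^18=4  16^19=64  16^20=181  16^21=86  16^22=252  16^23=98
  16^24=163
So 16^24 ≡ 163 (mod 281), giving e = 24.

24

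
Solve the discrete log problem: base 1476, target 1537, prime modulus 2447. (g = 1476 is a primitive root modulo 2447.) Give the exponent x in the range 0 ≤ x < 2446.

1891

Baby-step giant-step with m = ceil(sqrt(2446)) = 50.
Baby table (1476^j mod 2447 for j=0..49):
  0:1  1:1476  2:746  3:2393  4:1047  5:1315  6:469  7:2190
  8:2400  9:1591  10:1643  11:91  12:2178  13:1817  14:2427  15:2291
  16:2209  17:1080  18:1083  19:617  20:408  21:246  22:940  23:2438
  24:1398  25:627  26:486  27:365  28:400  29:673  30:2313  31:423
  32:363  33:2342  34:1628  35:2421  36:776  37:180  38:1404  39:2142
  40:68  41:41  42:1788  43:1222  44:233  45:1328  46:81  47:2100
  48:1698  49:520
Giant step factor: 1476^(-50) ≡ 73 (mod 2447).
Scan 1537·73^i mod 2447 for i = 0, 1, …:
  i=0: 1537   i=1: 2086   i=2: 564   i=3: 2020
  i=4: 640   i=5: 227   i=6: 1889   i=7: 865
  i=8: 1970   i=9: 1884     …   i=36: 2347
  i=37: 41
Match at i=37, j=41: x = 37·50 + 41 = 1891.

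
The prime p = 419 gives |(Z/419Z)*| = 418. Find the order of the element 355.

418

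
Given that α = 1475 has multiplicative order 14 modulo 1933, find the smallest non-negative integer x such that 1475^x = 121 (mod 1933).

3

Successive powers of 1475 modulo 1933:
  1475^0=1  1475^1=1475  1475^2=1000  1475^3=121
So 1475^3 ≡ 121 (mod 1933), giving x = 3.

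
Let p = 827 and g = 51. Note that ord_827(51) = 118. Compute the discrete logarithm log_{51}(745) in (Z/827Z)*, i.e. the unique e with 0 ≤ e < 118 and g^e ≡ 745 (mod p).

17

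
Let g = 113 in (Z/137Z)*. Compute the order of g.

The order of 113 must divide p − 1 = 136 = 2^3 · 17.
Divisors: 1, 2, 4, 8, 17, 34, 68, 136.
Check each in increasing order: 113^1 ≡ 113;  113^2 ≡ 28;  113^4 ≡ 99;  113^8 ≡ 74;  113^17 ≡ 96;  113^34 ≡ 37;  113^68 ≡ 136;  113^136 ≡ 1.
Smallest exponent giving 1 is 136.

136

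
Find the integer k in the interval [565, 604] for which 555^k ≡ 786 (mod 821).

570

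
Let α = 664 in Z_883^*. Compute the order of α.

882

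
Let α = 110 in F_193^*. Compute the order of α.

The order of 110 must divide p − 1 = 192 = 2^6 · 3.
Divisors: 1, 2, 3, 4, 6, 8, 12, 16, 24, 32, 48, 64, 96, 192.
Check each in increasing order: 110^1 ≡ 110;  110^2 ≡ 134;  110^3 ≡ 72;  110^4 ≡ 7;  110^6 ≡ 166;  110^8 ≡ 49;  110^12 ≡ 150;  110^16 ≡ 85;  110^24 ≡ 112;  110^32 ≡ 84;  110^48 ≡ 192;  110^64 ≡ 108;  110^96 ≡ 1.
Smallest exponent giving 1 is 96.

96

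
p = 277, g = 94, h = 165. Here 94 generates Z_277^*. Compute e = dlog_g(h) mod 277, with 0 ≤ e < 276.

272

Baby-step giant-step with m = ceil(sqrt(276)) = 17.
Baby table (94^j mod 277 for j=0..16):
  0:1  1:94  2:249  3:138  4:230  5:14  6:208  7:162
  8:270  9:173  10:196  11:142  12:52  13:179  14:206  15:251
  16:49
Giant step factor: 94^(-17) ≡ 199 (mod 277).
Scan 165·199^i mod 277 for i = 0, 1, …:
  i=0: 165   i=1: 149   i=2: 12   i=3: 172
  i=4: 157   i=5: 219   i=6: 92   i=7: 26
  i=8: 188   i=9: 17     …   i=15: 174
  i=16: 1
Match at i=16, j=0: e = 16·17 + 0 = 272.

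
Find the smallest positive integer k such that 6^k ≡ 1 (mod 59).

58

The order of 6 must divide p − 1 = 58 = 2 · 29.
Divisors: 1, 2, 29, 58.
Check each in increasing order: 6^1 ≡ 6;  6^2 ≡ 36;  6^29 ≡ 58;  6^58 ≡ 1.
Smallest exponent giving 1 is 58.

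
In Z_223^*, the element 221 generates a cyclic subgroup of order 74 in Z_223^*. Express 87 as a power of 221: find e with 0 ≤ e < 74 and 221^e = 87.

63

Baby-step giant-step with m = ceil(sqrt(74)) = 9.
Baby table (221^j mod 223 for j=0..8):
  0:1  1:221  2:4  3:215  4:16  5:191  6:64  7:95
  8:33
Giant step factor: 221^(-9) ≡ 125 (mod 223).
Scan 87·125^i mod 223 for i = 0, 1, …:
  i=0: 87   i=1: 171   i=2: 190   i=3: 112
  i=4: 174   i=5: 119   i=6: 157   i=7: 1
Match at i=7, j=0: e = 7·9 + 0 = 63.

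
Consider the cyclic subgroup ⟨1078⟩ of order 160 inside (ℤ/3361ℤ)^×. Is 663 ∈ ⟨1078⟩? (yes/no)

663 ∈ ⟨1078⟩ iff 663^160 ≡ 1 (mod 3361), since |⟨1078⟩| = 160.
663^160 mod 3361 = 1.
Since 1 = 1, 663 lies in the subgroup.

yes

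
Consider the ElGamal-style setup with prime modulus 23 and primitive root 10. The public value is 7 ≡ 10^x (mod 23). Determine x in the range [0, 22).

Successive powers of 10 modulo 23:
  10^0=1  10^1=10  10^2=8  10^3=11  10^4=18  10^5=19
  10^6=6  10^7=14  10^8=2  10^9=20  10^10=16  10^11=22
  10^12=13  10^13=15  10^14=12  10^15=5  10^16=4  10^17=17
  10^18=9  10^19=21  10^20=3  10^21=7
So 10^21 ≡ 7 (mod 23), giving x = 21.

21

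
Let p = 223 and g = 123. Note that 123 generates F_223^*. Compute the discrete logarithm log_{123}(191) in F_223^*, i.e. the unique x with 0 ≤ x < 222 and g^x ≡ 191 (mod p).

45

Baby-step giant-step with m = ceil(sqrt(222)) = 15.
Baby table (123^j mod 223 for j=0..14):
  0:1  1:123  2:188  3:155  4:110  5:150  6:164  7:102
  8:58  9:221  10:200  11:70  12:136  13:3  14:146
Giant step factor: 123^(-15) ≡ 206 (mod 223).
Scan 191·206^i mod 223 for i = 0, 1, …:
  i=0: 191   i=1: 98   i=2: 118   i=3: 1
Match at i=3, j=0: x = 3·15 + 0 = 45.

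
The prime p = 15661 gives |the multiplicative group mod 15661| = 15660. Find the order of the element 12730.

2610

The order of 12730 must divide p − 1 = 15660 = 2^2 · 3^3 · 5 · 29.
Divisors: 1, 2, 3, 4, 5, 6, 9, 10, 12, 15, 18, 20, 27, 29, 30, 36, 45, 54, 58, 60, 87, 90, 108, 116, 135, 145, 174, 180, 261, 270, 290, 348, 435, 522, 540, 580, 783, 870, 1044, 1305, 1566, 1740, 2610, 3132, 3915, 5220, 7830, 15660.
Check each in increasing order: 12730^1 ≡ 12730;  12730^2 ≡ 8533;  12730^3 ≡ 394;  12730^4 ≡ 4100;  12730^5 ≡ 10548;  12730^6 ≡ 14287;  12730^9 ≡ 6779;  12730^10 ≡ 4560;  12730^12 ≡ 8556;  12730^15 ≡ 3949;  12730^18 ≡ 5467;  12730^20 ≡ 11453;  12730^27 ≡ 6867;  12730^29 ≡ 8310;  12730^30 ≡ 11906;  12730^36 ≡ 6901;  12730^45 ≡ 2472;  12730^54 ≡ 418;  12730^58 ≡ 6751;  12730^60 ≡ 5125;  12730^87 ≡ 3108;  12730^90 ≡ 2994;  12730^108 ≡ 2453;  12730^116 ≡ 2491;  12730^135 ≡ 9176;  12730^145 ≡ 12029;  12730^174 ≡ 12488;  12730^180 ≡ 5944;  12730^261 ≡ 4746;  12730^270 ≡ 5440;  12730^290 ≡ 4862;  12730^348 ≡ 13567;  12730^435 ≡ 6824;  12730^522 ≡ 3998;  12730^540 ≡ 9971;  12730^580 ≡ 6595;  12730^783 ≡ 9037;  12730^870 ≡ 6823;  12730^1044 ≡ 9784;  12730^1305 ≡ 15660;  12730^1566 ≡ 10915;  12730^1740 ≡ 8837;  12730^2610 ≡ 1.
Smallest exponent giving 1 is 2610.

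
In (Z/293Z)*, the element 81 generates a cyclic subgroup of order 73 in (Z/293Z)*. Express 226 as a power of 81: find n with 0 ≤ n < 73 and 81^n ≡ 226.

Baby-step giant-step with m = ceil(sqrt(73)) = 9.
Baby table (81^j mod 293 for j=0..8):
  0:1  1:81  2:115  3:232  4:40  5:17  6:205  7:197
  8:135
Giant step factor: 81^(-9) ≡ 53 (mod 293).
Scan 226·53^i mod 293 for i = 0, 1, …:
  i=0: 226   i=1: 258   i=2: 196   i=3: 133
  i=4: 17
Match at i=4, j=5: n = 4·9 + 5 = 41.

41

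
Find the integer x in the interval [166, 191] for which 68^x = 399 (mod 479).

173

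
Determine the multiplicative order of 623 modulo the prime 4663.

2331

The order of 623 must divide p − 1 = 4662 = 2 · 3^2 · 7 · 37.
Divisors: 1, 2, 3, 6, 7, 9, 14, 18, 21, 37, 42, 63, 74, 111, 126, 222, 259, 333, 518, 666, 777, 1554, 2331, 4662.
Check each in increasing order: 623^1 ≡ 623;  623^2 ≡ 1100;  623^3 ≡ 4502;  623^6 ≡ 2606;  623^7 ≡ 814;  623^9 ≡ 104;  623^14 ≡ 450;  623^18 ≡ 1490;  623^21 ≡ 2586;  623^37 ≡ 1892;  623^42 ≡ 654;  623^63 ≡ 3238;  623^74 ≡ 3143;  623^111 ≡ 1231;  623^126 ≡ 2220;  623^222 ≡ 4549;  623^259 ≡ 3473;  623^333 ≡ 4219;  623^518 ≡ 3211;  623^666 ≡ 1290;  623^777 ≡ 2570;  623^1554 ≡ 2092;  623^2331 ≡ 1.
Smallest exponent giving 1 is 2331.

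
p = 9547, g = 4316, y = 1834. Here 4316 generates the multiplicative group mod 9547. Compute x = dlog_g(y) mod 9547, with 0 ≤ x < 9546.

9241

Baby-step giant-step with m = ceil(sqrt(9546)) = 98.
Baby table (4316^j mod 9547 for j=0..97):
  0:1  1:4316  2:1659  3:9541  4:2745  5:9140  6:36  7:2624
  8:2442  9:9331  10:3350  11:4442  12:1296  13:8541  14:1989  15:1771
  16:6036  17:7160  18:8468  19:1972  20:4775  21:6474  22:7262  23:9538
  24:8891  25:4163  26:54  27:3936  28:3663  29:9223  30:5025  31:6663
  32:1944  33:8038  34:7757  35:7430  36:9054  37:1193  38:3155  39:2958
  40:2389  41:164  42:1346  43:4760  44:8563  45:1471  46:81  47:5904
  48:721  49:9061  50:2764  51:5221  52:2916  53:2510  54:6862  55:1598
  56:4034  57:6563  58:9506  59:4437  60:8357  61:246  62:2019  63:7140
  64:8071  65:6980  66:4895  67:8856  68:5855  69:8818  70:4146  71:3058
  72:4374  73:3765  74:746  75:2397  76:6051  77:5071  78:4712  79:1882
  80:7762  81:369  82:7802  83:1163  84:7333  85:923  86:2569  87:3737
  88:4009  89:3680  90:6219  91:4587  92:6561  93:874  94:1119  95:8369
  96:4303  97:2833
Giant step factor: 4316^(-98) ≡ 6701 (mod 9547).
Scan 1834·6701^i mod 9547 for i = 0, 1, …:
  i=0: 1834   i=1: 2645   i=2: 4913   i=3: 3957
  i=4: 3838   i=5: 8367   i=6: 7283   i=7: 8666
  i=8: 6012   i=9: 7619     …   i=93: 1248
  i=94: 9223
Match at i=94, j=29: x = 94·98 + 29 = 9241.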